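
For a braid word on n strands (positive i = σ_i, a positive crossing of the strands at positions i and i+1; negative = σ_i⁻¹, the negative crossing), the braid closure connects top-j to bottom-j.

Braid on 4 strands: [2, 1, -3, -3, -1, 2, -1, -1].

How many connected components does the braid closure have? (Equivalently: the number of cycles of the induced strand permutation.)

Track the strand permutation on 4 strands, starting from identity.
  step 1: s2 swaps positions 2,3 -> [1 3 2 4]
  step 2: s1 swaps positions 1,2 -> [3 1 2 4]
  step 3: s3^-1 swaps positions 3,4 -> [3 1 4 2]
  step 4: s3^-1 swaps positions 3,4 -> [3 1 2 4]
  step 5: s1^-1 swaps positions 1,2 -> [1 3 2 4]
  step 6: s2 swaps positions 2,3 -> [1 2 3 4]
  step 7: s1^-1 swaps positions 1,2 -> [2 1 3 4]
  step 8: s1^-1 swaps positions 1,2 -> [1 2 3 4]
Final permutation (position -> original strand): [1 2 3 4]
Closure components = cycle count of this permutation = 4.

Answer: 4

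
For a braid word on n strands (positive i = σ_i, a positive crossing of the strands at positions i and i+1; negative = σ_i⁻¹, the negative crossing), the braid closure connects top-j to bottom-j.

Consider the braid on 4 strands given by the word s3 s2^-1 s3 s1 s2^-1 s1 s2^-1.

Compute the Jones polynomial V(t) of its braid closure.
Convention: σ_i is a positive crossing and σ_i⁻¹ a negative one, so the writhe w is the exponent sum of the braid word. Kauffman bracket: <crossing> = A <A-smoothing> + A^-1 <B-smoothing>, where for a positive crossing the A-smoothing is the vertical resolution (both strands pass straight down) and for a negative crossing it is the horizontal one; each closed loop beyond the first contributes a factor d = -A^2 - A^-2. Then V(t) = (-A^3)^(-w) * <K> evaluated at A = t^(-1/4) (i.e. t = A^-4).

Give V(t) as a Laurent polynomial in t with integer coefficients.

Braid: s3 s2^-1 s3 s1 s2^-1 s1 s2^-1 on 4 strands, 7 crossings.
Writhe w = (#positive) - (#negative) = 4 - 3 = 1.
State-sum expansion of <K>. There are 2^7 = 128 states.
Smooth each crossing (0=||, 1=⌣⌢); contribution A^(Σ sign_k(1-2s_k)) * d^(L-1).
Tabulate the states by total A-exponent and number of loops L (A-exp: L × count):
  A^7: L=5 ×1
  A^5: L=4 ×7
  A^3: L=3 ×21
  A^1: L=2 ×32, L=4 ×3
  A^-1: L=1 ×21, L=3 ×14
  A^-3: L=2 ×19, L=4 ×2
  A^-5: L=3 ×7
  A^-7: L=4 ×1
Each group contributes A^e * Σ count * d^(L-1):
Powers of d = -A^2 - A^-2: d^2 = A^4 + 2 + A^-4; d^3 = -A^6 - 3*A^2 - 3*A^-2 - A^-6; d^4 = A^8 + 4*A^4 + 6 + 4*A^-4 + A^-8.
  A^7 * (d^4) = A^15 + 4*A^11 + 6*A^7 + 4*A^3 + A^-1
  A^5 * (7*d^3) = -7*A^11 - 21*A^7 - 21*A^3 - 7*A^-1
  A^3 * (21*d^2) = 21*A^7 + 42*A^3 + 21*A^-1
  A^1 * (32*d + 3*d^3) = -3*A^7 - 41*A^3 - 41*A^-1 - 3*A^-5
  A^-1 * (21 + 14*d^2) = 14*A^3 + 49*A^-1 + 14*A^-5
  A^-3 * (19*d + 2*d^3) = -2*A^3 - 25*A^-1 - 25*A^-5 - 2*A^-9
  A^-5 * (7*d^2) = 7*A^-1 + 14*A^-5 + 7*A^-9
  A^-7 * (d^3) = -A^-1 - 3*A^-5 - 3*A^-9 - A^-13
Summing the groups: <K> = A^15 - 3*A^11 + 3*A^7 - 4*A^3 + 4*A^-1 - 3*A^-5 + 2*A^-9 - A^-13
Normalise by the writhe: (-A^3)^(-w) = (-A^3)^(-1) = -A^-3, so f(A) = -A^-3 * <K> = -A^12 + 3*A^8 - 3*A^4 + 4 - 4*A^-4 + 3*A^-8 - 2*A^-12 + A^-16.
Substitute A = t^(-1/4), i.e. A^e → t^(-e/4): V(t) = t^4 - 2*t^3 + 3*t^2 - 4*t + 4 - 3*t^-1 + 3*t^-2 - t^-3

Answer: t^4 - 2*t^3 + 3*t^2 - 4*t + 4 - 3*t^-1 + 3*t^-2 - t^-3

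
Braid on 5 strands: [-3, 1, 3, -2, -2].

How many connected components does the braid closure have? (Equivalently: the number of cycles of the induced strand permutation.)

4

Derivation:
Track the strand permutation on 5 strands, starting from identity.
  step 1: s3^-1 swaps positions 3,4 -> [1 2 4 3 5]
  step 2: s1 swaps positions 1,2 -> [2 1 4 3 5]
  step 3: s3 swaps positions 3,4 -> [2 1 3 4 5]
  step 4: s2^-1 swaps positions 2,3 -> [2 3 1 4 5]
  step 5: s2^-1 swaps positions 2,3 -> [2 1 3 4 5]
Final permutation (position -> original strand): [2 1 3 4 5]
Closure components = cycle count of this permutation = 4.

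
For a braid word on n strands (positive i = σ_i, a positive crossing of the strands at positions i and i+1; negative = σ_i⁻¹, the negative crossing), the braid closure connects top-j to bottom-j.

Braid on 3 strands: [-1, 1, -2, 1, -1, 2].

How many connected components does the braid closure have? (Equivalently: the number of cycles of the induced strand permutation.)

Track the strand permutation on 3 strands, starting from identity.
  step 1: s1^-1 swaps positions 1,2 -> [2 1 3]
  step 2: s1 swaps positions 1,2 -> [1 2 3]
  step 3: s2^-1 swaps positions 2,3 -> [1 3 2]
  step 4: s1 swaps positions 1,2 -> [3 1 2]
  step 5: s1^-1 swaps positions 1,2 -> [1 3 2]
  step 6: s2 swaps positions 2,3 -> [1 2 3]
Final permutation (position -> original strand): [1 2 3]
Closure components = cycle count of this permutation = 3.

Answer: 3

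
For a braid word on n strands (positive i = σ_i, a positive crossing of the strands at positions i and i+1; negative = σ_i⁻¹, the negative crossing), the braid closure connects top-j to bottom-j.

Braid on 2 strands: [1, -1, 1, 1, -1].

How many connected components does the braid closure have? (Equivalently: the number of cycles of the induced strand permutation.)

1

Derivation:
Track the strand permutation on 2 strands, starting from identity.
  step 1: s1 swaps positions 1,2 -> [2 1]
  step 2: s1^-1 swaps positions 1,2 -> [1 2]
  step 3: s1 swaps positions 1,2 -> [2 1]
  step 4: s1 swaps positions 1,2 -> [1 2]
  step 5: s1^-1 swaps positions 1,2 -> [2 1]
Final permutation (position -> original strand): [2 1]
Closure components = cycle count of this permutation = 1.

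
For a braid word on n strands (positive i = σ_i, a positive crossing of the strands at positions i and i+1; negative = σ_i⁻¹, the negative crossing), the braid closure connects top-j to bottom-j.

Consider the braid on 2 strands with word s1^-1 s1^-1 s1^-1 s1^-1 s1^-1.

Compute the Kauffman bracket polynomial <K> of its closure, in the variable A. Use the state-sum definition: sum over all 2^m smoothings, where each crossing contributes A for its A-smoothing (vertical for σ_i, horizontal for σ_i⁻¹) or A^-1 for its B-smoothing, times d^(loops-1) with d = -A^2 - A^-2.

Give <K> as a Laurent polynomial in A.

Braid: s1^-1 s1^-1 s1^-1 s1^-1 s1^-1 on 2 strands, 5 crossings.
Writhe w = (#positive) - (#negative) = 0 - 5 = -5.
State-sum expansion of <K>. There are 2^5 = 32 states.
For each crossing: s=0 is the vertical smoothing, s=1 horizontal. Crossing k contributes A^(sign_k * (1 - 2*s_k)); loop factor d = -A^2 - A^-2.
  state 00000: A-exp=-5, loops=2, term = A^-5 * d^1
  state 00001: A-exp=-3, loops=1, term = A^-3 * d^0
  state 00010: A-exp=-3, loops=1, term = A^-3 * d^0
  state 00011: A-exp=-1, loops=2, term = A^-1 * d^1
  state 00100: A-exp=-3, loops=1, term = A^-3 * d^0
  state 00101: A-exp=-1, loops=2, term = A^-1 * d^1
  state 00110: A-exp=-1, loops=2, term = A^-1 * d^1
  state 00111: A-exp=+1, loops=3, term = A^1 * d^2
  state 01000: A-exp=-3, loops=1, term = A^-3 * d^0
  state 01001: A-exp=-1, loops=2, term = A^-1 * d^1
  state 01010: A-exp=-1, loops=2, term = A^-1 * d^1
  state 01011: A-exp=+1, loops=3, term = A^1 * d^2
  state 01100: A-exp=-1, loops=2, term = A^-1 * d^1
  state 01101: A-exp=+1, loops=3, term = A^1 * d^2
  state 01110: A-exp=+1, loops=3, term = A^1 * d^2
  state 01111: A-exp=+3, loops=4, term = A^3 * d^3
  state 10000: A-exp=-3, loops=1, term = A^-3 * d^0
  state 10001: A-exp=-1, loops=2, term = A^-1 * d^1
  state 10010: A-exp=-1, loops=2, term = A^-1 * d^1
  state 10011: A-exp=+1, loops=3, term = A^1 * d^2
  state 10100: A-exp=-1, loops=2, term = A^-1 * d^1
  state 10101: A-exp=+1, loops=3, term = A^1 * d^2
  state 10110: A-exp=+1, loops=3, term = A^1 * d^2
  state 10111: A-exp=+3, loops=4, term = A^3 * d^3
  state 11000: A-exp=-1, loops=2, term = A^-1 * d^1
  state 11001: A-exp=+1, loops=3, term = A^1 * d^2
  state 11010: A-exp=+1, loops=3, term = A^1 * d^2
  state 11011: A-exp=+3, loops=4, term = A^3 * d^3
  state 11100: A-exp=+1, loops=3, term = A^1 * d^2
  state 11101: A-exp=+3, loops=4, term = A^3 * d^3
  state 11110: A-exp=+3, loops=4, term = A^3 * d^3
  state 11111: A-exp=+5, loops=5, term = A^5 * d^4
Collect the terms by A-exponent (count of states per loop number):
Powers of d = -A^2 - A^-2: d^2 = A^4 + 2 + A^-4; d^3 = -A^6 - 3*A^2 - 3*A^-2 - A^-6; d^4 = A^8 + 4*A^4 + 6 + 4*A^-4 + A^-8.
  A^5 * (d^4) = A^13 + 4*A^9 + 6*A^5 + 4*A + A^-3
  A^3 * (5*d^3) = -5*A^9 - 15*A^5 - 15*A - 5*A^-3
  A^1 * (10*d^2) = 10*A^5 + 20*A + 10*A^-3
  A^-1 * (10*d) = -10*A - 10*A^-3
  A^-3 * (5) = 5*A^-3
  A^-5 * (d) = -A^-3 - A^-7
Summing the groups: <K> = A^13 - A^9 + A^5 - A - A^-7

Answer: A^13 - A^9 + A^5 - A - A^-7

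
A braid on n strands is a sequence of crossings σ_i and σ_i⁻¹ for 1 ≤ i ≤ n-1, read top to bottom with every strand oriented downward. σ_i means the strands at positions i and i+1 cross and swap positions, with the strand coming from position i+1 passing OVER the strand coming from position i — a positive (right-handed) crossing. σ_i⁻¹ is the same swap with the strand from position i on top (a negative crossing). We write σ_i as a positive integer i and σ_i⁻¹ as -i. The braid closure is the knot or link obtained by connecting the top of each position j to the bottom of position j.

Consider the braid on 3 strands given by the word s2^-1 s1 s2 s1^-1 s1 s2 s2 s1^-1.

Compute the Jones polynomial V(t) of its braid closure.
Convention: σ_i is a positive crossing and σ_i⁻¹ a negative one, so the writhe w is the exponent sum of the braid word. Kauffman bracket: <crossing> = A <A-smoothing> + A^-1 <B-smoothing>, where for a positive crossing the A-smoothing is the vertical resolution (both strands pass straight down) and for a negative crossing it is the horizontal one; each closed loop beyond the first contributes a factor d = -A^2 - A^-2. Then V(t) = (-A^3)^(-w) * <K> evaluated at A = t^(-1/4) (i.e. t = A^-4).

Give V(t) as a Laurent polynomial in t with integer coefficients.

First cancel adjacent σ_i σ_i⁻¹ pairs (Reidemeister II — same braid, same closure): s2^-1 s1 s2 s1^-1 s1 s2 s2 s1^-1 → s2^-1 s1 s2 s2 s2 s1^-1.
Braid: s2^-1 s1 s2 s2 s2 s1^-1 on 3 strands, 6 crossings.
Writhe w = (#positive) - (#negative) = 4 - 2 = 2.
Computing the Kauffman bracket via state sum. There are 2^6 = 64 states.
Each crossing splits two ways (0=vertical, 1=horizontal). The state's weight is A^(#A-smoothings - #B-smoothings) * d^(loops - 1).
Tabulate the states by total A-exponent and number of loops L (A-exp: L × count):
  A^6: L=1 ×1
  A^4: L=2 ×6
  A^2: L=1 ×7, L=3 ×8
  A^0: L=2 ×16, L=4 ×4
  A^-2: L=1 ×3, L=3 ×11, L=5 ×1
  A^-4: L=2 ×3, L=4 ×3
  A^-6: L=3 ×1
Each group contributes A^e * Σ count * d^(L-1):
Powers of d = -A^2 - A^-2: d^2 = A^4 + 2 + A^-4; d^3 = -A^6 - 3*A^2 - 3*A^-2 - A^-6; d^4 = A^8 + 4*A^4 + 6 + 4*A^-4 + A^-8.
  A^6 * (1) = A^6
  A^4 * (6*d) = -6*A^6 - 6*A^2
  A^2 * (7 + 8*d^2) = 8*A^6 + 23*A^2 + 8*A^-2
  A^0 * (16*d + 4*d^3) = -4*A^6 - 28*A^2 - 28*A^-2 - 4*A^-6
  A^-2 * (3 + 11*d^2 + d^4) = A^6 + 15*A^2 + 31*A^-2 + 15*A^-6 + A^-10
  A^-4 * (3*d + 3*d^3) = -3*A^2 - 12*A^-2 - 12*A^-6 - 3*A^-10
  A^-6 * (d^2) = A^-2 + 2*A^-6 + A^-10
Summing the groups: <K> = A^2 + A^-6 - A^-10
Normalise by the writhe: (-A^3)^(-w) = (-A^3)^(-2) = A^-6, so f(A) = A^-6 * <K> = A^-4 + A^-12 - A^-16.
Substitute A = t^(-1/4), i.e. A^e → t^(-e/4): V(t) = -t^4 + t^3 + t

Answer: -t^4 + t^3 + t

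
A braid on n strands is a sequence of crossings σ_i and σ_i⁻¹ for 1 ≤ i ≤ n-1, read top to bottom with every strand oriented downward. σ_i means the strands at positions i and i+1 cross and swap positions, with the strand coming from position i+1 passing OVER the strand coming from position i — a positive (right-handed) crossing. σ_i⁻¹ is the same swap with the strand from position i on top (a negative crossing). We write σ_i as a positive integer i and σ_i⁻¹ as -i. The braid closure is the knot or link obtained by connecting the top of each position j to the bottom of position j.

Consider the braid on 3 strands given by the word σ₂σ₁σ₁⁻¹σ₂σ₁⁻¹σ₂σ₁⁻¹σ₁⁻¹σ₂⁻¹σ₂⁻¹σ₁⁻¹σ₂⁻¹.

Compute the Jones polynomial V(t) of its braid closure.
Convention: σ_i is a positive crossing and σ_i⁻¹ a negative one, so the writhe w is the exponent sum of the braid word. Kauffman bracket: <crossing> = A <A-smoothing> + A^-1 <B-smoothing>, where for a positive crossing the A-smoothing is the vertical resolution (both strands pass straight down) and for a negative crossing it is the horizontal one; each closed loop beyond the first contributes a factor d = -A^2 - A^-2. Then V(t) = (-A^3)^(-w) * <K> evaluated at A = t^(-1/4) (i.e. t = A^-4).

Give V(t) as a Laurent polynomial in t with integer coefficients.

The presented braid s2 s1 s1^-1 s2 s1^-1 s2 s1^-1 s1^-1 s2^-1 s2^-1 s1^-1 s2^-1 on 3 strands reduces by inverse Markov moves (closure unchanged at each step):
  Deconjugate: the word is γ·β·γ⁻¹ with γ = s2 s1 (prefix) and γ⁻¹ = s1^-1 s2^-1 (suffix); strip both.
Reduced to β = s1^-1 s2 s1^-1 s2 s1^-1 s1^-1 s2^-1 s2^-1 on 3 strands, 8 crossings.
Compute on β:
Braid: s1^-1 s2 s1^-1 s2 s1^-1 s1^-1 s2^-1 s2^-1 on 3 strands, 8 crossings.
Writhe w = (#positive) - (#negative) = 2 - 6 = -4.
Computing the Kauffman bracket via state sum. There are 2^8 = 256 states.
For each crossing: s=0 is the vertical smoothing, s=1 horizontal. Crossing k contributes A^(sign_k * (1 - 2*s_k)); loop factor d = -A^2 - A^-2.
Tabulate the states by total A-exponent and number of loops L (A-exp: L × count):
  A^8: L=5 ×1
  A^6: L=4 ×8
  A^4: L=3 ×26, L=5 ×2
  A^2: L=2 ×41, L=4 ×15
  A^0: L=1 ×26, L=3 ×43, L=5 ×1
  A^-2: L=2 ×47, L=4 ×9
  A^-4: L=1 ×11, L=3 ×16, L=5 ×1
  A^-6: L=2 ×6, L=4 ×2
  A^-8: L=3 ×1
Each group contributes A^e * Σ count * d^(L-1):
Powers of d = -A^2 - A^-2: d^2 = A^4 + 2 + A^-4; d^3 = -A^6 - 3*A^2 - 3*A^-2 - A^-6; d^4 = A^8 + 4*A^4 + 6 + 4*A^-4 + A^-8.
  A^8 * (d^4) = A^16 + 4*A^12 + 6*A^8 + 4*A^4 + 1
  A^6 * (8*d^3) = -8*A^12 - 24*A^8 - 24*A^4 - 8
  A^4 * (26*d^2 + 2*d^4) = 2*A^12 + 34*A^8 + 64*A^4 + 34 + 2*A^-4
  A^2 * (41*d + 15*d^3) = -15*A^8 - 86*A^4 - 86 - 15*A^-4
  A^0 * (26 + 43*d^2 + d^4) = A^8 + 47*A^4 + 118 + 47*A^-4 + A^-8
  A^-2 * (47*d + 9*d^3) = -9*A^4 - 74 - 74*A^-4 - 9*A^-8
  A^-4 * (11 + 16*d^2 + d^4) = A^4 + 20 + 49*A^-4 + 20*A^-8 + A^-12
  A^-6 * (6*d + 2*d^3) = -2 - 12*A^-4 - 12*A^-8 - 2*A^-12
  A^-8 * (d^2) = A^-4 + 2*A^-8 + A^-12
Summing the groups: <K> = A^16 - 2*A^12 + 2*A^8 - 3*A^4 + 3 - 2*A^-4 + 2*A^-8
Normalise by the writhe: (-A^3)^(-w) = (-A^3)^(4) = A^12, so f(A) = A^12 * <K> = A^28 - 2*A^24 + 2*A^20 - 3*A^16 + 3*A^12 - 2*A^8 + 2*A^4.
Substitute A = t^(-1/4), i.e. A^e → t^(-e/4): V(t) = 2*t^-1 - 2*t^-2 + 3*t^-3 - 3*t^-4 + 2*t^-5 - 2*t^-6 + t^-7

Answer: 2*t^-1 - 2*t^-2 + 3*t^-3 - 3*t^-4 + 2*t^-5 - 2*t^-6 + t^-7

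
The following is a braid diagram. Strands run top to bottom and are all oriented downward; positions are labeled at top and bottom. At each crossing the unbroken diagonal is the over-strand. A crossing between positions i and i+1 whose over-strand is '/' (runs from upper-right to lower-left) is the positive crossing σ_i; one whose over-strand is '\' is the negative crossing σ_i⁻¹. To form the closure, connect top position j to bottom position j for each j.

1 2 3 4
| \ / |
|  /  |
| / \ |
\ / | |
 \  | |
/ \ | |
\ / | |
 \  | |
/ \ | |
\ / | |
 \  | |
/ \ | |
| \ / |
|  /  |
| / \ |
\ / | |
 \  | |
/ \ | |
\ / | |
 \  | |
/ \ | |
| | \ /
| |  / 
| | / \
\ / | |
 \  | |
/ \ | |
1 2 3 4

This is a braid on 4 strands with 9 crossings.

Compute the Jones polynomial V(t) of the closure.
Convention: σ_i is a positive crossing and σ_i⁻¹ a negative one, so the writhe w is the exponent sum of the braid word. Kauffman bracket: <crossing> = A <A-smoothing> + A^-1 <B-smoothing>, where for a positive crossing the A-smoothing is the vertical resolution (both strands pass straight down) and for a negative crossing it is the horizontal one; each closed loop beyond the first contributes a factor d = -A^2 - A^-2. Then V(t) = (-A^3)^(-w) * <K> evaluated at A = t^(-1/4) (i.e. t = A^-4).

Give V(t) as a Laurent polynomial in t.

1 - t^-1 + 3*t^-2 - 3*t^-3 + 3*t^-4 - 4*t^-5 + 3*t^-6 - 2*t^-7 + t^-8

Derivation:
Reading the diagram top to bottom ('/'-over between positions i,i+1 = s_i, '\'-over = s_i^-1): braid word = s2 s1^-1 s1^-1 s1^-1 s2 s1^-1 s1^-1 s3 s1^-1.
Braid: s2 s1^-1 s1^-1 s1^-1 s2 s1^-1 s1^-1 s3 s1^-1 on 4 strands, 9 crossings.
Writhe w = (#positive) - (#negative) = 3 - 6 = -3.
Computing the Kauffman bracket via state sum. There are 2^9 = 512 states.
Each crossing splits two ways (0=vertical, 1=horizontal). The state's weight is A^(#A-smoothings - #B-smoothings) * d^(loops - 1).
Tabulate the states by total A-exponent and number of loops L (A-exp: L × count):
  A^9: L=8 ×1
  A^7: L=7 ×9
  A^5: L=6 ×36
  A^3: L=5 ×84
  A^1: L=4 ×126
  A^-1: L=3 ×124, L=5 ×2
  A^-3: L=2 ×75, L=4 ×9
  A^-5: L=1 ×21, L=3 ×15
  A^-7: L=2 ×8, L=4 ×1
  A^-9: L=3 ×1
Each group contributes A^e * Σ count * d^(L-1):
Powers of d = -A^2 - A^-2: d^2 = A^4 + 2 + A^-4; d^3 = -A^6 - 3*A^2 - 3*A^-2 - A^-6; d^4 = A^8 + 4*A^4 + 6 + 4*A^-4 + A^-8; d^5 = -A^10 - 5*A^6 - 10*A^2 - 10*A^-2 - 5*A^-6 - A^-10; d^6 = A^12 + 6*A^8 + 15*A^4 + 20 + 15*A^-4 + 6*A^-8 + A^-12; d^7 = -A^14 - 7*A^10 - 21*A^6 - 35*A^2 - 35*A^-2 - 21*A^-6 - 7*A^-10 - A^-14.
  A^9 * (d^7) = -A^23 - 7*A^19 - 21*A^15 - 35*A^11 - 35*A^7 - 21*A^3 - 7*A^-1 - A^-5
  A^7 * (9*d^6) = 9*A^19 + 54*A^15 + 135*A^11 + 180*A^7 + 135*A^3 + 54*A^-1 + 9*A^-5
  A^5 * (36*d^5) = -36*A^15 - 180*A^11 - 360*A^7 - 360*A^3 - 180*A^-1 - 36*A^-5
  A^3 * (84*d^4) = 84*A^11 + 336*A^7 + 504*A^3 + 336*A^-1 + 84*A^-5
  A^1 * (126*d^3) = -126*A^7 - 378*A^3 - 378*A^-1 - 126*A^-5
  A^-1 * (124*d^2 + 2*d^4) = 2*A^7 + 132*A^3 + 260*A^-1 + 132*A^-5 + 2*A^-9
  A^-3 * (75*d + 9*d^3) = -9*A^3 - 102*A^-1 - 102*A^-5 - 9*A^-9
  A^-5 * (21 + 15*d^2) = 15*A^-1 + 51*A^-5 + 15*A^-9
  A^-7 * (8*d + d^3) = -A^-1 - 11*A^-5 - 11*A^-9 - A^-13
  A^-9 * (d^2) = A^-5 + 2*A^-9 + A^-13
Summing the groups: <K> = -A^23 + 2*A^19 - 3*A^15 + 4*A^11 - 3*A^7 + 3*A^3 - 3*A^-1 + A^-5 - A^-9
Normalise by the writhe: (-A^3)^(-w) = (-A^3)^(3) = -A^9, so f(A) = -A^9 * <K> = A^32 - 2*A^28 + 3*A^24 - 4*A^20 + 3*A^16 - 3*A^12 + 3*A^8 - A^4 + 1.
Substitute A = t^(-1/4), i.e. A^e → t^(-e/4): V(t) = 1 - t^-1 + 3*t^-2 - 3*t^-3 + 3*t^-4 - 4*t^-5 + 3*t^-6 - 2*t^-7 + t^-8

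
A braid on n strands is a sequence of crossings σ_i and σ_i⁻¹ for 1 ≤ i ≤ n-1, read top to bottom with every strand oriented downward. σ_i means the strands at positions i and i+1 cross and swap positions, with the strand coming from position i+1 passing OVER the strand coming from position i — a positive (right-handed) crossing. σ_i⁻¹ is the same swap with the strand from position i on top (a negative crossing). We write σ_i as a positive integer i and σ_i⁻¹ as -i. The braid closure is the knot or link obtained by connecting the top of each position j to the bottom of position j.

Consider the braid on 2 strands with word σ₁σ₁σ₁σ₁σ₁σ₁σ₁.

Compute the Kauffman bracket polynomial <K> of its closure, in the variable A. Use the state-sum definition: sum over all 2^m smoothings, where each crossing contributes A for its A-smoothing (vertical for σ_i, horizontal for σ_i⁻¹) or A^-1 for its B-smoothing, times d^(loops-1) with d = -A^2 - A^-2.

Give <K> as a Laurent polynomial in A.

Braid: s1 s1 s1 s1 s1 s1 s1 on 2 strands, 7 crossings.
Writhe w = (#positive) - (#negative) = 7 - 0 = 7.
Computing the Kauffman bracket via state sum. There are 2^7 = 128 states.
For each crossing: s=0 is the vertical smoothing, s=1 horizontal. Crossing k contributes A^(sign_k * (1 - 2*s_k)); loop factor d = -A^2 - A^-2.
Tabulate the states by total A-exponent and number of loops L (A-exp: L × count):
  A^7: L=2 ×1
  A^5: L=1 ×7
  A^3: L=2 ×21
  A^1: L=3 ×35
  A^-1: L=4 ×35
  A^-3: L=5 ×21
  A^-5: L=6 ×7
  A^-7: L=7 ×1
Each group contributes A^e * Σ count * d^(L-1):
Powers of d = -A^2 - A^-2: d^2 = A^4 + 2 + A^-4; d^3 = -A^6 - 3*A^2 - 3*A^-2 - A^-6; d^4 = A^8 + 4*A^4 + 6 + 4*A^-4 + A^-8; d^5 = -A^10 - 5*A^6 - 10*A^2 - 10*A^-2 - 5*A^-6 - A^-10; d^6 = A^12 + 6*A^8 + 15*A^4 + 20 + 15*A^-4 + 6*A^-8 + A^-12.
  A^7 * (d) = -A^9 - A^5
  A^5 * (7) = 7*A^5
  A^3 * (21*d) = -21*A^5 - 21*A
  A^1 * (35*d^2) = 35*A^5 + 70*A + 35*A^-3
  A^-1 * (35*d^3) = -35*A^5 - 105*A - 105*A^-3 - 35*A^-7
  A^-3 * (21*d^4) = 21*A^5 + 84*A + 126*A^-3 + 84*A^-7 + 21*A^-11
  A^-5 * (7*d^5) = -7*A^5 - 35*A - 70*A^-3 - 70*A^-7 - 35*A^-11 - 7*A^-15
  A^-7 * (d^6) = A^5 + 6*A + 15*A^-3 + 20*A^-7 + 15*A^-11 + 6*A^-15 + A^-19
Summing the groups: <K> = -A^9 - A + A^-3 - A^-7 + A^-11 - A^-15 + A^-19

Answer: -A^9 - A + A^-3 - A^-7 + A^-11 - A^-15 + A^-19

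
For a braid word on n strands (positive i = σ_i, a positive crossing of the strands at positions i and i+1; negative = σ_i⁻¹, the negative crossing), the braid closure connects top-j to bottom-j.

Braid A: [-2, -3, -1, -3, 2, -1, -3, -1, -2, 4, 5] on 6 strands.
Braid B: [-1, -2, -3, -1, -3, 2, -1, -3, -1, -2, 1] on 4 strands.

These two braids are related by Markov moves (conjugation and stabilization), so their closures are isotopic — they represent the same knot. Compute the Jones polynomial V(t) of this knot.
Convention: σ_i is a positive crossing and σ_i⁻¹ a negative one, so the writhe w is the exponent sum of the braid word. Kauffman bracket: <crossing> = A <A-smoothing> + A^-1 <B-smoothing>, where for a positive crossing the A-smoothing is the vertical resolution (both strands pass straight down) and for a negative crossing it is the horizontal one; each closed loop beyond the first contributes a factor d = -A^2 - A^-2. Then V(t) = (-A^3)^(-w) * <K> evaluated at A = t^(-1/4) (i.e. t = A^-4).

t^-2 - 2*t^-3 + 5*t^-4 - 5*t^-5 + 6*t^-6 - 6*t^-7 + 4*t^-8 - 3*t^-9 + t^-10

Derivation:
Markov-equivalent braids have isotopic closures, hence identical knot invariants. Strip the Markov moves from each word to reach a common short braid β, then compute V(t) once on β.
Braid A: s2^-1 s3^-1 s1^-1 s3^-1 s2 s1^-1 s3^-1 s1^-1 s2^-1 s4 s5 on 6 strands reduces by inverse Markov moves (closure unchanged at each step):
  Destabilize: the word has the form β·s5 where s5 occurs only as the final letter (β ∈ B_5); drop it and the last strand → 5 strands.
  Destabilize: the word has the form β·s4 where s4 occurs only as the final letter (β ∈ B_4); drop it and the last strand → 4 strands.
Reduced to β = s2^-1 s3^-1 s1^-1 s3^-1 s2 s1^-1 s3^-1 s1^-1 s2^-1 on 4 strands, 9 crossings.
Braid B: s1^-1 s2^-1 s3^-1 s1^-1 s3^-1 s2 s1^-1 s3^-1 s1^-1 s2^-1 s1 on 4 strands reduces by inverse Markov moves (closure unchanged at each step):
  Deconjugate: the word is γ·β·γ⁻¹ with γ = s1^-1 (prefix) and γ⁻¹ = s1 (suffix); strip both.
Reduced to β = s2^-1 s3^-1 s1^-1 s3^-1 s2 s1^-1 s3^-1 s1^-1 s2^-1 on 4 strands, 9 crossings.
Both give the same β = s2^-1 s3^-1 s1^-1 s3^-1 s2 s1^-1 s3^-1 s1^-1 s2^-1 on 4 strands, so one state sum suffices:
Braid: s2^-1 s3^-1 s1^-1 s3^-1 s2 s1^-1 s3^-1 s1^-1 s2^-1 on 4 strands, 9 crossings.
Writhe w = (#positive) - (#negative) = 1 - 8 = -7.
Enumerate smoothing states for the bracket polynomial. There are 2^9 = 512 states.
For each crossing: s=0 is the vertical smoothing, s=1 horizontal. Crossing k contributes A^(sign_k * (1 - 2*s_k)); loop factor d = -A^2 - A^-2.
Tabulate the states by total A-exponent and number of loops L (A-exp: L × count):
  A^9: L=6 ×1
  A^7: L=5 ×9
  A^5: L=4 ×35, L=6 ×1
  A^3: L=3 ×74, L=5 ×10
  A^1: L=2 ×85, L=4 ×41
  A^-1: L=1 ×42, L=3 ×80, L=5 ×4
  A^-3: L=2 ×65, L=4 ×19
  A^-5: L=1 ×9, L=3 ×26, L=5 ×1
  A^-7: L=2 ×6, L=4 ×3
  A^-9: L=3 ×1
Each group contributes A^e * Σ count * d^(L-1):
Powers of d = -A^2 - A^-2: d^2 = A^4 + 2 + A^-4; d^3 = -A^6 - 3*A^2 - 3*A^-2 - A^-6; d^4 = A^8 + 4*A^4 + 6 + 4*A^-4 + A^-8; d^5 = -A^10 - 5*A^6 - 10*A^2 - 10*A^-2 - 5*A^-6 - A^-10.
  A^9 * (d^5) = -A^19 - 5*A^15 - 10*A^11 - 10*A^7 - 5*A^3 - A^-1
  A^7 * (9*d^4) = 9*A^15 + 36*A^11 + 54*A^7 + 36*A^3 + 9*A^-1
  A^5 * (35*d^3 + d^5) = -A^15 - 40*A^11 - 115*A^7 - 115*A^3 - 40*A^-1 - A^-5
  A^3 * (74*d^2 + 10*d^4) = 10*A^11 + 114*A^7 + 208*A^3 + 114*A^-1 + 10*A^-5
  A^1 * (85*d + 41*d^3) = -41*A^7 - 208*A^3 - 208*A^-1 - 41*A^-5
  A^-1 * (42 + 80*d^2 + 4*d^4) = 4*A^7 + 96*A^3 + 226*A^-1 + 96*A^-5 + 4*A^-9
  A^-3 * (65*d + 19*d^3) = -19*A^3 - 122*A^-1 - 122*A^-5 - 19*A^-9
  A^-5 * (9 + 26*d^2 + d^4) = A^3 + 30*A^-1 + 67*A^-5 + 30*A^-9 + A^-13
  A^-7 * (6*d + 3*d^3) = -3*A^-1 - 15*A^-5 - 15*A^-9 - 3*A^-13
  A^-9 * (d^2) = A^-5 + 2*A^-9 + A^-13
Summing the groups: <K> = -A^19 + 3*A^15 - 4*A^11 + 6*A^7 - 6*A^3 + 5*A^-1 - 5*A^-5 + 2*A^-9 - A^-13
Normalise by the writhe: (-A^3)^(-w) = (-A^3)^(7) = -A^21, so f(A) = -A^21 * <K> = A^40 - 3*A^36 + 4*A^32 - 6*A^28 + 6*A^24 - 5*A^20 + 5*A^16 - 2*A^12 + A^8.
Substitute A = t^(-1/4), i.e. A^e → t^(-e/4): V(t) = t^-2 - 2*t^-3 + 5*t^-4 - 5*t^-5 + 6*t^-6 - 6*t^-7 + 4*t^-8 - 3*t^-9 + t^-10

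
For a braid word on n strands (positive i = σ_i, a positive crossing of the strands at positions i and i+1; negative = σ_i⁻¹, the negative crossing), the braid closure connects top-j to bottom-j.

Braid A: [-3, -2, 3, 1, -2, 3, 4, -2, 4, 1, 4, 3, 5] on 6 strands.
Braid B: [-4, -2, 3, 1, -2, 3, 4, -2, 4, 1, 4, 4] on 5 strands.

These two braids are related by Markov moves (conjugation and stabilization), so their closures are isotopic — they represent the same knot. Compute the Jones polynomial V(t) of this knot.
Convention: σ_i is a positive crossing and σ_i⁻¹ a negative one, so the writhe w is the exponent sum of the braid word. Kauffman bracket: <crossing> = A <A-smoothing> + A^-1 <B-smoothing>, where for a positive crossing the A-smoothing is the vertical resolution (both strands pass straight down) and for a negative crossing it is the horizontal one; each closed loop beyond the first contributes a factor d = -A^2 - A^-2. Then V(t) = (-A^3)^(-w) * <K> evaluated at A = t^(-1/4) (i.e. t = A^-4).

Markov-equivalent braids have isotopic closures, hence identical knot invariants. Strip the Markov moves from each word to reach a common short braid β, then compute V(t) once on β.
Braid A: s3^-1 s2^-1 s3 s1 s2^-1 s3 s4 s2^-1 s4 s1 s4 s3 s5 on 6 strands reduces by inverse Markov moves (closure unchanged at each step):
  Destabilize: the word has the form β·s5 where s5 occurs only as the final letter (β ∈ B_5); drop it and the last strand → 5 strands.
  Deconjugate: the word is γ·β·γ⁻¹ with γ = s3^-1 (prefix) and γ⁻¹ = s3 (suffix); strip both.
Reduced to β = s2^-1 s3 s1 s2^-1 s3 s4 s2^-1 s4 s1 s4 on 5 strands, 10 crossings.
Braid B: s4^-1 s2^-1 s3 s1 s2^-1 s3 s4 s2^-1 s4 s1 s4 s4 on 5 strands reduces by inverse Markov moves (closure unchanged at each step):
  Deconjugate: the word is γ·β·γ⁻¹ with γ = s4^-1 (prefix) and γ⁻¹ = s4 (suffix); strip both.
Reduced to β = s2^-1 s3 s1 s2^-1 s3 s4 s2^-1 s4 s1 s4 on 5 strands, 10 crossings.
Both give the same β = s2^-1 s3 s1 s2^-1 s3 s4 s2^-1 s4 s1 s4 on 5 strands, so one state sum suffices:
Braid: s2^-1 s3 s1 s2^-1 s3 s4 s2^-1 s4 s1 s4 on 5 strands, 10 crossings.
Writhe w = (#positive) - (#negative) = 7 - 3 = 4.
State-sum expansion of <K>. There are 2^10 = 1024 states.
For each crossing: s=0 is the vertical smoothing, s=1 horizontal. Crossing k contributes A^(sign_k * (1 - 2*s_k)); loop factor d = -A^2 - A^-2.
Tabulate the states by total A-exponent and number of loops L (A-exp: L × count):
  A^10: L=6 ×1
  A^8: L=5 ×10
  A^6: L=4 ×42, L=6 ×3
  A^4: L=3 ×95, L=5 ×24, L=7 ×1
  A^2: L=2 ×117, L=4 ×86, L=6 ×7
  A^0: L=1 ×63, L=3 ×157, L=5 ×32
  A^-2: L=2 ×120, L=4 ×87, L=6 ×3
  A^-4: L=3 ×99, L=5 ×21
  A^-6: L=4 ×43, L=6 ×2
  A^-8: L=5 ×10
  A^-10: L=6 ×1
Each group contributes A^e * Σ count * d^(L-1):
Powers of d = -A^2 - A^-2: d^2 = A^4 + 2 + A^-4; d^3 = -A^6 - 3*A^2 - 3*A^-2 - A^-6; d^4 = A^8 + 4*A^4 + 6 + 4*A^-4 + A^-8; d^5 = -A^10 - 5*A^6 - 10*A^2 - 10*A^-2 - 5*A^-6 - A^-10; d^6 = A^12 + 6*A^8 + 15*A^4 + 20 + 15*A^-4 + 6*A^-8 + A^-12.
  A^10 * (d^5) = -A^20 - 5*A^16 - 10*A^12 - 10*A^8 - 5*A^4 - 1
  A^8 * (10*d^4) = 10*A^16 + 40*A^12 + 60*A^8 + 40*A^4 + 10
  A^6 * (42*d^3 + 3*d^5) = -3*A^16 - 57*A^12 - 156*A^8 - 156*A^4 - 57 - 3*A^-4
  A^4 * (95*d^2 + 24*d^4 + d^6) = A^16 + 30*A^12 + 206*A^8 + 354*A^4 + 206 + 30*A^-4 + A^-8
  A^2 * (117*d + 86*d^3 + 7*d^5) = -7*A^12 - 121*A^8 - 445*A^4 - 445 - 121*A^-4 - 7*A^-8
  A^0 * (63 + 157*d^2 + 32*d^4) = 32*A^8 + 285*A^4 + 569 + 285*A^-4 + 32*A^-8
  A^-2 * (120*d + 87*d^3 + 3*d^5) = -3*A^8 - 102*A^4 - 411 - 411*A^-4 - 102*A^-8 - 3*A^-12
  A^-4 * (99*d^2 + 21*d^4) = 21*A^4 + 183 + 324*A^-4 + 183*A^-8 + 21*A^-12
  A^-6 * (43*d^3 + 2*d^5) = -2*A^4 - 53 - 149*A^-4 - 149*A^-8 - 53*A^-12 - 2*A^-16
  A^-8 * (10*d^4) = 10 + 40*A^-4 + 60*A^-8 + 40*A^-12 + 10*A^-16
  A^-10 * (d^5) = -1 - 5*A^-4 - 10*A^-8 - 10*A^-12 - 5*A^-16 - A^-20
Summing the groups: <K> = -A^20 + 3*A^16 - 4*A^12 + 8*A^8 - 10*A^4 + 10 - 10*A^-4 + 8*A^-8 - 5*A^-12 + 3*A^-16 - A^-20
Normalise by the writhe: (-A^3)^(-w) = (-A^3)^(-4) = A^-12, so f(A) = A^-12 * <K> = -A^8 + 3*A^4 - 4 + 8*A^-4 - 10*A^-8 + 10*A^-12 - 10*A^-16 + 8*A^-20 - 5*A^-24 + 3*A^-28 - A^-32.
Substitute A = t^(-1/4), i.e. A^e → t^(-e/4): V(t) = -t^8 + 3*t^7 - 5*t^6 + 8*t^5 - 10*t^4 + 10*t^3 - 10*t^2 + 8*t - 4 + 3*t^-1 - t^-2

Answer: -t^8 + 3*t^7 - 5*t^6 + 8*t^5 - 10*t^4 + 10*t^3 - 10*t^2 + 8*t - 4 + 3*t^-1 - t^-2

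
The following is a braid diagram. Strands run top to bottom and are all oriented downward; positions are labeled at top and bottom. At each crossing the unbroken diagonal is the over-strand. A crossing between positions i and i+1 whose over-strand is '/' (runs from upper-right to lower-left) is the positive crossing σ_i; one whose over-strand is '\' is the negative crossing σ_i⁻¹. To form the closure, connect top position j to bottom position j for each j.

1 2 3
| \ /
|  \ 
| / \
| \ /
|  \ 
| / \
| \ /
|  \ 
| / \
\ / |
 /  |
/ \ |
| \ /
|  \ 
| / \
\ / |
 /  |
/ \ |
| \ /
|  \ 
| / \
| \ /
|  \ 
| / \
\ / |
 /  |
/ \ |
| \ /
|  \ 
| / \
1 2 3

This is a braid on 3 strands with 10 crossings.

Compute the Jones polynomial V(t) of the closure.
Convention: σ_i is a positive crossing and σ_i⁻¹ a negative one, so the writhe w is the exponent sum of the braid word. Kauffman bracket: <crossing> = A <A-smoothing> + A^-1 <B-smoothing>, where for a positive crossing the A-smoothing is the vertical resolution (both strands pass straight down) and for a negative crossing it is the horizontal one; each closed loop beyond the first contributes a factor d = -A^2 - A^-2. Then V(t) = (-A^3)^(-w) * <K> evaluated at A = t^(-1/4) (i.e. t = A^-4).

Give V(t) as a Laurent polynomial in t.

Reading the diagram top to bottom ('/'-over between positions i,i+1 = s_i, '\'-over = s_i^-1): braid word = s2^-1 s2^-1 s2^-1 s1 s2^-1 s1 s2^-1 s2^-1 s1 s2^-1.
Braid: s2^-1 s2^-1 s2^-1 s1 s2^-1 s1 s2^-1 s2^-1 s1 s2^-1 on 3 strands, 10 crossings.
Writhe w = (#positive) - (#negative) = 3 - 7 = -4.
Computing the Kauffman bracket via state sum. There are 2^10 = 1024 states.
Each crossing splits two ways (0=vertical, 1=horizontal). The state's weight is A^(#A-smoothings - #B-smoothings) * d^(loops - 1).
Tabulate the states by total A-exponent and number of loops L (A-exp: L × count):
  A^10: L=8 ×1
  A^8: L=7 ×10
  A^6: L=6 ×45
  A^4: L=5 ×119, L=7 ×1
  A^2: L=4 ×202, L=6 ×8
  A^0: L=3 ×224, L=5 ×28
  A^-2: L=2 ×156, L=4 ×53, L=6 ×1
  A^-4: L=1 ×57, L=3 ×59, L=5 ×4
  A^-6: L=2 ×38, L=4 ×7
  A^-8: L=3 ×10
  A^-10: L=4 ×1
Each group contributes A^e * Σ count * d^(L-1):
Powers of d = -A^2 - A^-2: d^2 = A^4 + 2 + A^-4; d^3 = -A^6 - 3*A^2 - 3*A^-2 - A^-6; d^4 = A^8 + 4*A^4 + 6 + 4*A^-4 + A^-8; d^5 = -A^10 - 5*A^6 - 10*A^2 - 10*A^-2 - 5*A^-6 - A^-10; d^6 = A^12 + 6*A^8 + 15*A^4 + 20 + 15*A^-4 + 6*A^-8 + A^-12; d^7 = -A^14 - 7*A^10 - 21*A^6 - 35*A^2 - 35*A^-2 - 21*A^-6 - 7*A^-10 - A^-14.
  A^10 * (d^7) = -A^24 - 7*A^20 - 21*A^16 - 35*A^12 - 35*A^8 - 21*A^4 - 7 - A^-4
  A^8 * (10*d^6) = 10*A^20 + 60*A^16 + 150*A^12 + 200*A^8 + 150*A^4 + 60 + 10*A^-4
  A^6 * (45*d^5) = -45*A^16 - 225*A^12 - 450*A^8 - 450*A^4 - 225 - 45*A^-4
  A^4 * (119*d^4 + d^6) = A^16 + 125*A^12 + 491*A^8 + 734*A^4 + 491 + 125*A^-4 + A^-8
  A^2 * (202*d^3 + 8*d^5) = -8*A^12 - 242*A^8 - 686*A^4 - 686 - 242*A^-4 - 8*A^-8
  A^0 * (224*d^2 + 28*d^4) = 28*A^8 + 336*A^4 + 616 + 336*A^-4 + 28*A^-8
  A^-2 * (156*d + 53*d^3 + d^5) = -A^8 - 58*A^4 - 325 - 325*A^-4 - 58*A^-8 - A^-12
  A^-4 * (57 + 59*d^2 + 4*d^4) = 4*A^4 + 75 + 199*A^-4 + 75*A^-8 + 4*A^-12
  A^-6 * (38*d + 7*d^3) = -7 - 59*A^-4 - 59*A^-8 - 7*A^-12
  A^-8 * (10*d^2) = 10*A^-4 + 20*A^-8 + 10*A^-12
  A^-10 * (d^3) = -A^-4 - 3*A^-8 - 3*A^-12 - A^-16
Summing the groups: <K> = -A^24 + 3*A^20 - 5*A^16 + 7*A^12 - 9*A^8 + 9*A^4 - 8 + 7*A^-4 - 4*A^-8 + 3*A^-12 - A^-16
Normalise by the writhe: (-A^3)^(-w) = (-A^3)^(4) = A^12, so f(A) = A^12 * <K> = -A^36 + 3*A^32 - 5*A^28 + 7*A^24 - 9*A^20 + 9*A^16 - 8*A^12 + 7*A^8 - 4*A^4 + 3 - A^-4.
Substitute A = t^(-1/4), i.e. A^e → t^(-e/4): V(t) = -t + 3 - 4*t^-1 + 7*t^-2 - 8*t^-3 + 9*t^-4 - 9*t^-5 + 7*t^-6 - 5*t^-7 + 3*t^-8 - t^-9

Answer: -t + 3 - 4*t^-1 + 7*t^-2 - 8*t^-3 + 9*t^-4 - 9*t^-5 + 7*t^-6 - 5*t^-7 + 3*t^-8 - t^-9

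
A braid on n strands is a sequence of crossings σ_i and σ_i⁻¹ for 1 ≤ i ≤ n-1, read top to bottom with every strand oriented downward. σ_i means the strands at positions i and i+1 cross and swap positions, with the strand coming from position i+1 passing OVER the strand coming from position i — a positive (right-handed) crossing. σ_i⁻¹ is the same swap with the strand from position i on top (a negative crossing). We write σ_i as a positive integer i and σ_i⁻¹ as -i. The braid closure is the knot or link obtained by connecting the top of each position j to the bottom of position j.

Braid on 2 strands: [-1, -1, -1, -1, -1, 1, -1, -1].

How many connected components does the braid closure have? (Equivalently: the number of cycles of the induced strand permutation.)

Track the strand permutation on 2 strands, starting from identity.
  step 1: s1^-1 swaps positions 1,2 -> [2 1]
  step 2: s1^-1 swaps positions 1,2 -> [1 2]
  step 3: s1^-1 swaps positions 1,2 -> [2 1]
  step 4: s1^-1 swaps positions 1,2 -> [1 2]
  step 5: s1^-1 swaps positions 1,2 -> [2 1]
  step 6: s1 swaps positions 1,2 -> [1 2]
  step 7: s1^-1 swaps positions 1,2 -> [2 1]
  step 8: s1^-1 swaps positions 1,2 -> [1 2]
Final permutation (position -> original strand): [1 2]
Closure components = cycle count of this permutation = 2.

Answer: 2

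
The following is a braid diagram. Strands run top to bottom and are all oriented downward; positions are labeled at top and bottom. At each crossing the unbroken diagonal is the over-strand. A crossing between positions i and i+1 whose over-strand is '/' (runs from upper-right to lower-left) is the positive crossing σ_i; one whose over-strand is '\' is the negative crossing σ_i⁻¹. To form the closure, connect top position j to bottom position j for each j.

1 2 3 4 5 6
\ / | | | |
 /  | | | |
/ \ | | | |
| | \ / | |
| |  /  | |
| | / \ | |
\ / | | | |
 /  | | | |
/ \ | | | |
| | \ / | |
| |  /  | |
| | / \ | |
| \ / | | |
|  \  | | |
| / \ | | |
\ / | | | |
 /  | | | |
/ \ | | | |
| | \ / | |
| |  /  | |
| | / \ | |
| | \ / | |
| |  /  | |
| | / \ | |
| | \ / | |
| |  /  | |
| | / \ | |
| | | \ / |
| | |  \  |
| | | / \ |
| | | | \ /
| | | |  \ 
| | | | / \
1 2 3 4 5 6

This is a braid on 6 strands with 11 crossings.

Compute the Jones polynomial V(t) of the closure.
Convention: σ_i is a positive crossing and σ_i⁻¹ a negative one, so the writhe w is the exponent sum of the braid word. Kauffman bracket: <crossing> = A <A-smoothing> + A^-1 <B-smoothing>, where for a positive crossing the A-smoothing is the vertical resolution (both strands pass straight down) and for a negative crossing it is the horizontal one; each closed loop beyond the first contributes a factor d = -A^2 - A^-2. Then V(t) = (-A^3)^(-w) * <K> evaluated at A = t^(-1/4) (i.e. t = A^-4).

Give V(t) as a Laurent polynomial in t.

t^11 - 2*t^10 + 2*t^9 - 3*t^8 + 2*t^7 - 2*t^6 + 2*t^5 + t^3

Derivation:
Reading the diagram top to bottom ('/'-over between positions i,i+1 = s_i, '\'-over = s_i^-1): braid word = s1 s3 s1 s3 s2^-1 s1 s3 s3 s3 s4^-1 s5^-1.
The presented braid s1 s3 s1 s3 s2^-1 s1 s3 s3 s3 s4^-1 s5^-1 on 6 strands reduces by inverse Markov moves (closure unchanged at each step):
  Destabilize: the word has the form β·s5^-1 where s5^-1 occurs only as the final letter (β ∈ B_5); drop it and the last strand → 5 strands.
  Destabilize: the word has the form β·s4^-1 where s4^-1 occurs only as the final letter (β ∈ B_4); drop it and the last strand → 4 strands.
Reduced to β = s1 s3 s1 s3 s2^-1 s1 s3 s3 s3 on 4 strands, 9 crossings.
Compute on β:
Braid: s1 s3 s1 s3 s2^-1 s1 s3 s3 s3 on 4 strands, 9 crossings.
Writhe w = (#positive) - (#negative) = 8 - 1 = 7.
State-sum expansion of <K>. There are 2^9 = 512 states.
Each crossing splits two ways (0=vertical, 1=horizontal). The state's weight is A^(#A-smoothings - #B-smoothings) * d^(loops - 1).
Tabulate the states by total A-exponent and number of loops L (A-exp: L × count):
  A^9: L=3 ×1
  A^7: L=2 ×8, L=4 ×1
  A^5: L=1 ×15, L=3 ×21
  A^3: L=2 ×60, L=4 ×24
  A^1: L=3 ×110, L=5 ×16
  A^-1: L=4 ×120, L=6 ×6
  A^-3: L=5 ×83, L=7 ×1
  A^-5: L=6 ×36
  A^-7: L=7 ×9
  A^-9: L=8 ×1
Each group contributes A^e * Σ count * d^(L-1):
Powers of d = -A^2 - A^-2: d^2 = A^4 + 2 + A^-4; d^3 = -A^6 - 3*A^2 - 3*A^-2 - A^-6; d^4 = A^8 + 4*A^4 + 6 + 4*A^-4 + A^-8; d^5 = -A^10 - 5*A^6 - 10*A^2 - 10*A^-2 - 5*A^-6 - A^-10; d^6 = A^12 + 6*A^8 + 15*A^4 + 20 + 15*A^-4 + 6*A^-8 + A^-12; d^7 = -A^14 - 7*A^10 - 21*A^6 - 35*A^2 - 35*A^-2 - 21*A^-6 - 7*A^-10 - A^-14.
  A^9 * (d^2) = A^13 + 2*A^9 + A^5
  A^7 * (8*d + d^3) = -A^13 - 11*A^9 - 11*A^5 - A
  A^5 * (15 + 21*d^2) = 21*A^9 + 57*A^5 + 21*A
  A^3 * (60*d + 24*d^3) = -24*A^9 - 132*A^5 - 132*A - 24*A^-3
  A^1 * (110*d^2 + 16*d^4) = 16*A^9 + 174*A^5 + 316*A + 174*A^-3 + 16*A^-7
  A^-1 * (120*d^3 + 6*d^5) = -6*A^9 - 150*A^5 - 420*A - 420*A^-3 - 150*A^-7 - 6*A^-11
  A^-3 * (83*d^4 + d^6) = A^9 + 89*A^5 + 347*A + 518*A^-3 + 347*A^-7 + 89*A^-11 + A^-15
  A^-5 * (36*d^5) = -36*A^5 - 180*A - 360*A^-3 - 360*A^-7 - 180*A^-11 - 36*A^-15
  A^-7 * (9*d^6) = 9*A^5 + 54*A + 135*A^-3 + 180*A^-7 + 135*A^-11 + 54*A^-15 + 9*A^-19
  A^-9 * (d^7) = -A^5 - 7*A - 21*A^-3 - 35*A^-7 - 35*A^-11 - 21*A^-15 - 7*A^-19 - A^-23
Summing the groups: <K> = -A^9 - 2*A + 2*A^-3 - 2*A^-7 + 3*A^-11 - 2*A^-15 + 2*A^-19 - A^-23
Normalise by the writhe: (-A^3)^(-w) = (-A^3)^(-7) = -A^-21, so f(A) = -A^-21 * <K> = A^-12 + 2*A^-20 - 2*A^-24 + 2*A^-28 - 3*A^-32 + 2*A^-36 - 2*A^-40 + A^-44.
Substitute A = t^(-1/4), i.e. A^e → t^(-e/4): V(t) = t^11 - 2*t^10 + 2*t^9 - 3*t^8 + 2*t^7 - 2*t^6 + 2*t^5 + t^3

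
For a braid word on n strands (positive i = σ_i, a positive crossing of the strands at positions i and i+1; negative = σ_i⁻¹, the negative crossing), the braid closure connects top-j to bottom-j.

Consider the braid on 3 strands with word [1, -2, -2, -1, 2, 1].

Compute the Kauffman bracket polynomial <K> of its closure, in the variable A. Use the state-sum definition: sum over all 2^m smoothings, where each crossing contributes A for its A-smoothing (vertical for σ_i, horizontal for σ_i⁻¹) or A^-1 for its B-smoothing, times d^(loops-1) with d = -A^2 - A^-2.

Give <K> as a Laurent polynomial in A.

A^8 - A^4 + 1 - A^-4 + A^-8

Derivation:
Braid: s1 s2^-1 s2^-1 s1^-1 s2 s1 on 3 strands, 6 crossings.
Writhe w = (#positive) - (#negative) = 3 - 3 = 0.
Computing the Kauffman bracket via state sum. There are 2^6 = 64 states.
For each crossing: s=0 is the vertical smoothing, s=1 horizontal. Crossing k contributes A^(sign_k * (1 - 2*s_k)); loop factor d = -A^2 - A^-2.
Tabulate the states by total A-exponent and number of loops L (A-exp: L × count):
  A^6: L=2 ×1
  A^4: L=1 ×2, L=3 ×4
  A^2: L=2 ×13, L=4 ×2
  A^0: L=1 ×9, L=3 ×11
  A^-2: L=2 ×13, L=4 ×2
  A^-4: L=1 ×2, L=3 ×4
  A^-6: L=2 ×1
Each group contributes A^e * Σ count * d^(L-1):
Powers of d = -A^2 - A^-2: d^2 = A^4 + 2 + A^-4; d^3 = -A^6 - 3*A^2 - 3*A^-2 - A^-6.
  A^6 * (d) = -A^8 - A^4
  A^4 * (2 + 4*d^2) = 4*A^8 + 10*A^4 + 4
  A^2 * (13*d + 2*d^3) = -2*A^8 - 19*A^4 - 19 - 2*A^-4
  A^0 * (9 + 11*d^2) = 11*A^4 + 31 + 11*A^-4
  A^-2 * (13*d + 2*d^3) = -2*A^4 - 19 - 19*A^-4 - 2*A^-8
  A^-4 * (2 + 4*d^2) = 4 + 10*A^-4 + 4*A^-8
  A^-6 * (d) = -A^-4 - A^-8
Summing the groups: <K> = A^8 - A^4 + 1 - A^-4 + A^-8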